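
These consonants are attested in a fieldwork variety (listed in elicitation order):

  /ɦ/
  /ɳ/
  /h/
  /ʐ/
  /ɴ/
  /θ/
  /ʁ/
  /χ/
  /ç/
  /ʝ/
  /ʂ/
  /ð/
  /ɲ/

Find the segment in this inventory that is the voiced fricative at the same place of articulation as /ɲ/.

/ɲ/ is a palatal nasal.
The voiced fricative at the same place is a voiced palatal fricative — in this inventory, /ʝ/.

/ʝ/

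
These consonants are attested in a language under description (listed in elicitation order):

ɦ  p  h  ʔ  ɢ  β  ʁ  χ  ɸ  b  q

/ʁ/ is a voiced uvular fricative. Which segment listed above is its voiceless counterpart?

The voiceless counterpart is a voiceless uvular fricative — in this inventory, /χ/.

/χ/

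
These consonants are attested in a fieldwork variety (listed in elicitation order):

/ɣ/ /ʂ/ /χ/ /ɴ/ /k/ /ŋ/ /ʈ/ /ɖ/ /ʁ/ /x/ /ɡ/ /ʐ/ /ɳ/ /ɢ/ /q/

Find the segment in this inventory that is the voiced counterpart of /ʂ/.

/ʂ/ is a voiceless retroflex fricative.
The voiced counterpart is a voiced retroflex fricative — in this inventory, /ʐ/.

/ʐ/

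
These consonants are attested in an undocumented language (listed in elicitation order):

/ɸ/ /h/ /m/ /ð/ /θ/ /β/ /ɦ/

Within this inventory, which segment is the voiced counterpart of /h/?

/h/ is a voiceless glottal fricative.
The voiced counterpart is a voiced glottal fricative — in this inventory, /ɦ/.

/ɦ/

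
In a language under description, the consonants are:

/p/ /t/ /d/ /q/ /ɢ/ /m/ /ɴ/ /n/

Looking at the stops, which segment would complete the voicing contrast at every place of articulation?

Voiceless: /p/ (bilabial), /t/ (alveolar), /q/ (uvular).
Voiced: /d/ (alveolar), /ɢ/ (uvular).
The bilabial row has no voiced member, so the gap is the voiced bilabial stop /b/.

/b/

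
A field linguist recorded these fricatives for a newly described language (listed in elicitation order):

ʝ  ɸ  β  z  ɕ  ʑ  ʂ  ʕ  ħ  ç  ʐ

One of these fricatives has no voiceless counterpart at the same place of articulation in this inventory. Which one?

Bilabial: /ɸ/ ~ /β/
Retroflex: /ʂ/ ~ /ʐ/
Alveolo-palatal: /ɕ/ ~ /ʑ/
Palatal: /ç/ ~ /ʝ/
Pharyngeal: /ħ/ ~ /ʕ/
Alveolar: only /z/ (voiced); no voiceless partner.
So /z/ is the unpaired segment.

/z/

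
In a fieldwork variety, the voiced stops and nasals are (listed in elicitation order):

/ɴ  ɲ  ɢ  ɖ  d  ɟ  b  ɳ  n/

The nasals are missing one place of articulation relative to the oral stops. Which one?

Oral stop: /b/ (bilabial), /d/ (alveolar), /ɖ/ (retroflex), /ɟ/ (palatal), /ɢ/ (uvular).
Nasal: /n/ (alveolar), /ɳ/ (retroflex), /ɲ/ (palatal), /ɴ/ (uvular).
Every place of articulation has a nasal member except bilabial, where /m/ would be expected.

bilabial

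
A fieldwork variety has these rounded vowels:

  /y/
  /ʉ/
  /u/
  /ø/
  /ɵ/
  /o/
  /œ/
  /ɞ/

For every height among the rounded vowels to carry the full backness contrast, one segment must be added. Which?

high: front /y/, central /ʉ/, back /u/.
high-mid: front /ø/, central /ɵ/, back /o/.
low-mid: front /œ/, central /ɞ/, back —.
The low-mid row has no back member, so the gap is the low-mid back rounded vowel /ɔ/.

/ɔ/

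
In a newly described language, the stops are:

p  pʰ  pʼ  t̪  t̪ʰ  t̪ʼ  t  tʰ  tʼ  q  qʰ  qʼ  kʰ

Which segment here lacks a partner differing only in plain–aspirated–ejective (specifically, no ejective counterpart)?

Bilabial: /p/ ~ /pʰ/ ~ /pʼ/
Dental: /t̪/ ~ /t̪ʰ/ ~ /t̪ʼ/
Alveolar: /t/ ~ /tʰ/ ~ /tʼ/
Uvular: /q/ ~ /qʰ/ ~ /qʼ/
Velar: only /kʰ/ (aspirated); no ejective partner.
So /kʰ/ is the unpaired segment.

/kʰ/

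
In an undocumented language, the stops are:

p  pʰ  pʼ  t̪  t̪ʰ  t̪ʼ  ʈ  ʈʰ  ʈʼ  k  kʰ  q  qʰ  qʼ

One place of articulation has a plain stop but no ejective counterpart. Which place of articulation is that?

velar

bilabial: plain /p/, aspirated /pʰ/, ejective /pʼ/.
dental: plain /t̪/, aspirated /t̪ʰ/, ejective /t̪ʼ/.
retroflex: plain /ʈ/, aspirated /ʈʰ/, ejective /ʈʼ/.
velar: plain /k/, aspirated /kʰ/, ejective —.
uvular: plain /q/, aspirated /qʰ/, ejective /qʼ/.
Every place of articulation has an ejective member except velar, where /kʼ/ would be expected.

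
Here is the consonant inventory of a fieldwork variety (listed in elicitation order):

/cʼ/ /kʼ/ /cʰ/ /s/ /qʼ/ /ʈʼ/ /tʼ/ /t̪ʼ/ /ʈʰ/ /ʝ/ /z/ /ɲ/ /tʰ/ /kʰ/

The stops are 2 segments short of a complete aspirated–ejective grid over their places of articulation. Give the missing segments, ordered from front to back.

dental: aspirated —, ejective /t̪ʼ/.
alveolar: aspirated /tʰ/, ejective /tʼ/.
retroflex: aspirated /ʈʰ/, ejective /ʈʼ/.
palatal: aspirated /cʰ/, ejective /cʼ/.
velar: aspirated /kʰ/, ejective /kʼ/.
uvular: aspirated —, ejective /qʼ/.
Gaps, from front to back: dental lacks aspirated (/t̪ʰ/); uvular lacks aspirated (/qʰ/).

/t̪ʰ/, /qʰ/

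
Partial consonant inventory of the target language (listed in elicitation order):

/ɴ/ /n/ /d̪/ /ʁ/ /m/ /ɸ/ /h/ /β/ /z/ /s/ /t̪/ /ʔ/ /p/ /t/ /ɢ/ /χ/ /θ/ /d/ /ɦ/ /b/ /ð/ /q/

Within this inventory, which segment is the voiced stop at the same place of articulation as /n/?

/n/ is an alveolar nasal.
The voiced stop at the same place is a voiced alveolar stop — in this inventory, /d/.

/d/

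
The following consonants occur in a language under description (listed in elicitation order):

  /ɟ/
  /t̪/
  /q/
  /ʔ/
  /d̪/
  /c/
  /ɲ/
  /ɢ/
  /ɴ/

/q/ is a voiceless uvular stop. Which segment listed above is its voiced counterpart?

The voiced counterpart is a voiced uvular stop — in this inventory, /ɢ/.

/ɢ/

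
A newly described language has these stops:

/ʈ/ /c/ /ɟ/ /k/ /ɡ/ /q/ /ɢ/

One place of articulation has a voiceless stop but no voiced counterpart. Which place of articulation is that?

retroflex

retroflex: voiceless /ʈ/, voiced —.
palatal: voiceless /c/, voiced /ɟ/.
velar: voiceless /k/, voiced /ɡ/.
uvular: voiceless /q/, voiced /ɢ/.
Every place of articulation has a voiced member except retroflex, where /ɖ/ would be expected.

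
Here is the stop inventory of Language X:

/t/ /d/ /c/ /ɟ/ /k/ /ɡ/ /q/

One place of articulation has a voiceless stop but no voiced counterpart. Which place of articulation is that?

uvular

alveolar: voiceless /t/, voiced /d/.
palatal: voiceless /c/, voiced /ɟ/.
velar: voiceless /k/, voiced /ɡ/.
uvular: voiceless /q/, voiced —.
Every place of articulation has a voiced member except uvular, where /ɢ/ would be expected.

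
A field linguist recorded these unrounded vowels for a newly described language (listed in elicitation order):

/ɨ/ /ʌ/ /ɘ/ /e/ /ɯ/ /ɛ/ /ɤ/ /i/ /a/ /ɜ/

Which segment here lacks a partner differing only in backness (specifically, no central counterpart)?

High: /i/ ~ /ɨ/ ~ /ɯ/
High-mid: /e/ ~ /ɘ/ ~ /ɤ/
Low-mid: /ɛ/ ~ /ɜ/ ~ /ʌ/
Low: only /a/ (front); no central partner.
So /a/ is the unpaired segment.

/a/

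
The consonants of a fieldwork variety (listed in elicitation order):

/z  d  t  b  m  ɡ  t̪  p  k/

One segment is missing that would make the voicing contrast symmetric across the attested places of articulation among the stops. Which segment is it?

Voiceless: /p/ (bilabial), /t̪/ (dental), /t/ (alveolar), /k/ (velar).
Voiced: /b/ (bilabial), /d/ (alveolar), /ɡ/ (velar).
The dental row has no voiced member, so the gap is the voiced dental stop /d̪/.

/d̪/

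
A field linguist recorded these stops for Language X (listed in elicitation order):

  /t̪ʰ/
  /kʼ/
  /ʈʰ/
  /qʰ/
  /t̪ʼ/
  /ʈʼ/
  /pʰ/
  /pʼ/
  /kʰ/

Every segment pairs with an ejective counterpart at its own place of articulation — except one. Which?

Bilabial: /pʰ/ ~ /pʼ/
Dental: /t̪ʰ/ ~ /t̪ʼ/
Retroflex: /ʈʰ/ ~ /ʈʼ/
Velar: /kʰ/ ~ /kʼ/
Uvular: only /qʰ/ (aspirated); no ejective partner.
So /qʰ/ is the unpaired segment.

/qʰ/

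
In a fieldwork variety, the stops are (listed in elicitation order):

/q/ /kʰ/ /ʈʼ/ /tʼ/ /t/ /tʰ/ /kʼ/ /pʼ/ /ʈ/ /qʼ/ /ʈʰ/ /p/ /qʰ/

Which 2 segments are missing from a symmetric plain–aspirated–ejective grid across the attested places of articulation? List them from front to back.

/pʰ/, /k/

place of articulation  plain     aspirated  ejective
bilabial          p         —         pʼ      
alveolar          t         tʰ        tʼ      
retroflex         ʈ         ʈʰ        ʈʼ      
velar             —         kʰ        kʼ      
uvular            q         qʰ        qʼ      
Gaps, from front to back: bilabial lacks aspirated (/pʰ/); velar lacks plain (/k/).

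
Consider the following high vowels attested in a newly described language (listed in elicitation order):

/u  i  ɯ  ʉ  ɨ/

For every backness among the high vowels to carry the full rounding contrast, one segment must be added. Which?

/y/

backness          unrounded  rounded 
front             i         —       
central           ɨ         ʉ       
back              ɯ         u       
The front row has no rounded member, so the gap is the front rounded vowel /y/.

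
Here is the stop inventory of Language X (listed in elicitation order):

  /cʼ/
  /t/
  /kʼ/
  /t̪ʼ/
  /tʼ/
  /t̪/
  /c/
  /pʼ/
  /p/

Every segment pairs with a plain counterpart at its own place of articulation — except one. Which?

/kʼ/

Bilabial: /p/ ~ /pʼ/
Dental: /t̪/ ~ /t̪ʼ/
Alveolar: /t/ ~ /tʼ/
Palatal: /c/ ~ /cʼ/
Velar: only /kʼ/ (ejective); no plain partner.
So /kʼ/ is the unpaired segment.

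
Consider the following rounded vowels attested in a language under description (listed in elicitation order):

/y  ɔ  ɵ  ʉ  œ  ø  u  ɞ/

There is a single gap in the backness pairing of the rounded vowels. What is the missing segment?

/o/

Front: /y/ (high), /ø/ (high-mid), /œ/ (low-mid).
Central: /ʉ/ (high), /ɵ/ (high-mid), /ɞ/ (low-mid).
Back: /u/ (high), /ɔ/ (low-mid).
The high-mid row has no back member, so the gap is the high-mid back rounded vowel /o/.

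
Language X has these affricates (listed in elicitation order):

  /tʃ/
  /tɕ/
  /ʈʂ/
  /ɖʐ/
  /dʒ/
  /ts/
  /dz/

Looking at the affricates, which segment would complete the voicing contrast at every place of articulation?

place of articulation  voiceless  voiced  
alveolar          ts        dz      
postalveolar      tʃ        dʒ      
retroflex         ʈʂ        ɖʐ      
alveolo-palatal   tɕ        —       
The alveolo-palatal row has no voiced member, so the gap is the voiced alveolo-palatal affricate /dʑ/.

/dʑ/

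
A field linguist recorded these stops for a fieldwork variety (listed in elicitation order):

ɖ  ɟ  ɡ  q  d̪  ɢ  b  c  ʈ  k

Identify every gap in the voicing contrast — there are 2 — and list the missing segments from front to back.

Voiceless: /ʈ/ (retroflex), /c/ (palatal), /k/ (velar), /q/ (uvular).
Voiced: /b/ (bilabial), /d̪/ (dental), /ɖ/ (retroflex), /ɟ/ (palatal), /ɡ/ (velar), /ɢ/ (uvular).
Gaps, from front to back: bilabial lacks voiceless (/p/); dental lacks voiceless (/t̪/).

/p/, /t̪/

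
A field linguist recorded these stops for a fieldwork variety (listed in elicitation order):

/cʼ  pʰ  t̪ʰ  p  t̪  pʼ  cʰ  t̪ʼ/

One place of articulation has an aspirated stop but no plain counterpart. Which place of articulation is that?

bilabial: plain /p/, aspirated /pʰ/, ejective /pʼ/.
dental: plain /t̪/, aspirated /t̪ʰ/, ejective /t̪ʼ/.
palatal: plain —, aspirated /cʰ/, ejective /cʼ/.
Every place of articulation has a plain member except palatal, where /c/ would be expected.

palatal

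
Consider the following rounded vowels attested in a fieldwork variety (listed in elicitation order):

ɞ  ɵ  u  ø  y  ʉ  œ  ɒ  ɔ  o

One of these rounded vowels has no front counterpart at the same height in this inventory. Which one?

High: /y/ ~ /ʉ/ ~ /u/
High-mid: /ø/ ~ /ɵ/ ~ /o/
Low-mid: /œ/ ~ /ɞ/ ~ /ɔ/
Low: only /ɒ/ (back); no front partner.
So /ɒ/ is the unpaired segment.

/ɒ/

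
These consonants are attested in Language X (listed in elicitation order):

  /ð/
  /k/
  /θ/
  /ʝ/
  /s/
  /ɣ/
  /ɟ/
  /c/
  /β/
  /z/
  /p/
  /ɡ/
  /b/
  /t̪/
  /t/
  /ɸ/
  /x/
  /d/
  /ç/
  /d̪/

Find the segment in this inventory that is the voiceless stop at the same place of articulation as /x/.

/x/ is a voiceless velar fricative.
The voiceless stop at the same place is a voiceless velar stop — in this inventory, /k/.

/k/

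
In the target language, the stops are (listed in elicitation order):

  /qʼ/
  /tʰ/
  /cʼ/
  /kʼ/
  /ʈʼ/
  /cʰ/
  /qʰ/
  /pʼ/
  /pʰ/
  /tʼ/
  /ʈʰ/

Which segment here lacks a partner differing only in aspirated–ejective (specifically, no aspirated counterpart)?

/kʼ/

Bilabial: /pʰ/ ~ /pʼ/
Alveolar: /tʰ/ ~ /tʼ/
Retroflex: /ʈʰ/ ~ /ʈʼ/
Palatal: /cʰ/ ~ /cʼ/
Uvular: /qʰ/ ~ /qʼ/
Velar: only /kʼ/ (ejective); no aspirated partner.
So /kʼ/ is the unpaired segment.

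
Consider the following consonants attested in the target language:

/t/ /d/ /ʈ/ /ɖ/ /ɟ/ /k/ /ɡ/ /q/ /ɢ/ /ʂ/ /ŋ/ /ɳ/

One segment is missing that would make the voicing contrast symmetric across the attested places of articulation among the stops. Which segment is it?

/c/

place of articulation  voiceless  voiced  
alveolar          t         d       
retroflex         ʈ         ɖ       
palatal           —         ɟ       
velar             k         ɡ       
uvular            q         ɢ       
The palatal row has no voiceless member, so the gap is the voiceless palatal stop /c/.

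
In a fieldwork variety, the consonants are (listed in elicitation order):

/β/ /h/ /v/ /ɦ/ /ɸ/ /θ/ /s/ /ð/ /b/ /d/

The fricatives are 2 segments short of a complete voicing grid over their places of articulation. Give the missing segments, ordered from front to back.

/f/, /z/

Voiceless: /ɸ/ (bilabial), /θ/ (dental), /s/ (alveolar), /h/ (glottal).
Voiced: /β/ (bilabial), /v/ (labiodental), /ð/ (dental), /ɦ/ (glottal).
Gaps, from front to back: labiodental lacks voiceless (/f/); alveolar lacks voiced (/z/).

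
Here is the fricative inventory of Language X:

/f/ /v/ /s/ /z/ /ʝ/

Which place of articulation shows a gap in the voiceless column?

palatal

Voiceless: /f/ (labiodental), /s/ (alveolar).
Voiced: /v/ (labiodental), /z/ (alveolar), /ʝ/ (palatal).
Every place of articulation has a voiceless member except palatal, where /ç/ would be expected.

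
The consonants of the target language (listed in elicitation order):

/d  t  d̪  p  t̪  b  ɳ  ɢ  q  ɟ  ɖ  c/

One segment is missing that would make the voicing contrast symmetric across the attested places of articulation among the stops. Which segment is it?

Voiceless: /p/ (bilabial), /t̪/ (dental), /t/ (alveolar), /c/ (palatal), /q/ (uvular).
Voiced: /b/ (bilabial), /d̪/ (dental), /d/ (alveolar), /ɖ/ (retroflex), /ɟ/ (palatal), /ɢ/ (uvular).
The retroflex row has no voiceless member, so the gap is the voiceless retroflex stop /ʈ/.

/ʈ/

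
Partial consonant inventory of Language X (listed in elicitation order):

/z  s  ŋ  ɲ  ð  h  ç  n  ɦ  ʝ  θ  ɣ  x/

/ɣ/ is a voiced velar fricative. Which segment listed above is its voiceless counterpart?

The voiceless counterpart is a voiceless velar fricative — in this inventory, /x/.

/x/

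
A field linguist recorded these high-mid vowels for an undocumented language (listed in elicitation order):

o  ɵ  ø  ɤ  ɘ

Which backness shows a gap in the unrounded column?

front

backness          unrounded  rounded 
front             —         ø       
central           ɘ         ɵ       
back              ɤ         o       
Every backness has an unrounded member except front, where /e/ would be expected.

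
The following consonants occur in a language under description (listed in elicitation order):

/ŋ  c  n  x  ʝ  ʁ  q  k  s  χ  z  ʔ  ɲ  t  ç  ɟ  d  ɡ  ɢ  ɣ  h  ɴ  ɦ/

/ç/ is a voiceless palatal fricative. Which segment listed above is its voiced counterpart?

/ʝ/

The voiced counterpart is a voiced palatal fricative — in this inventory, /ʝ/.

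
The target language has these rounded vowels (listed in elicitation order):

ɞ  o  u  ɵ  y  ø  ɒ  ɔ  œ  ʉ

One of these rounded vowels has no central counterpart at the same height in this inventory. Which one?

High: /y/ ~ /ʉ/ ~ /u/
High-mid: /ø/ ~ /ɵ/ ~ /o/
Low-mid: /œ/ ~ /ɞ/ ~ /ɔ/
Low: only /ɒ/ (back); no central partner.
So /ɒ/ is the unpaired segment.

/ɒ/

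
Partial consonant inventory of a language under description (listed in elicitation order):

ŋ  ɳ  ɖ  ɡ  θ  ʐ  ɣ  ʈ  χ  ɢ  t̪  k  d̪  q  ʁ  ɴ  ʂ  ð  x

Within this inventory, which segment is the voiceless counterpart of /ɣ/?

/ɣ/ is a voiced velar fricative.
The voiceless counterpart is a voiceless velar fricative — in this inventory, /x/.

/x/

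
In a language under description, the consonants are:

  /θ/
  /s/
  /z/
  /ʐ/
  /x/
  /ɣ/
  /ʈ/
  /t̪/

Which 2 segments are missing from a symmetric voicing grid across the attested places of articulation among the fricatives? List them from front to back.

/ð/, /ʂ/

place of articulation  voiceless  voiced  
dental            θ         —       
alveolar          s         z       
retroflex         —         ʐ       
velar             x         ɣ       
Gaps, from front to back: dental lacks voiced (/ð/); retroflex lacks voiceless (/ʂ/).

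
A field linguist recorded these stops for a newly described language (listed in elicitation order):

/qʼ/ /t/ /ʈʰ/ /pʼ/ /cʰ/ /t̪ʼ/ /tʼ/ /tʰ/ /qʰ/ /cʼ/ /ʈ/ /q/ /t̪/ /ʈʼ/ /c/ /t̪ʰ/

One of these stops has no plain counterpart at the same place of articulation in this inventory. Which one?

/pʼ/

Dental: /t̪/ ~ /t̪ʰ/ ~ /t̪ʼ/
Alveolar: /t/ ~ /tʰ/ ~ /tʼ/
Retroflex: /ʈ/ ~ /ʈʰ/ ~ /ʈʼ/
Palatal: /c/ ~ /cʰ/ ~ /cʼ/
Uvular: /q/ ~ /qʰ/ ~ /qʼ/
Bilabial: only /pʼ/ (ejective); no plain partner.
So /pʼ/ is the unpaired segment.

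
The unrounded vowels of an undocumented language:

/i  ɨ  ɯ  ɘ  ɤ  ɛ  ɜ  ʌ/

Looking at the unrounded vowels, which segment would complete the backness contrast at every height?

height            front     central   back    
high              i         ɨ         ɯ       
high-mid          —         ɘ         ɤ       
low-mid           ɛ         ɜ         ʌ       
The high-mid row has no front member, so the gap is the high-mid front unrounded vowel /e/.

/e/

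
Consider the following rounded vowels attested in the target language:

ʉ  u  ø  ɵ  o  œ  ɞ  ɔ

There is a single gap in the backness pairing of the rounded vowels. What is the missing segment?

height            front     central   back    
high              —         ʉ         u       
high-mid          ø         ɵ         o       
low-mid           œ         ɞ         ɔ       
The high row has no front member, so the gap is the high front rounded vowel /y/.

/y/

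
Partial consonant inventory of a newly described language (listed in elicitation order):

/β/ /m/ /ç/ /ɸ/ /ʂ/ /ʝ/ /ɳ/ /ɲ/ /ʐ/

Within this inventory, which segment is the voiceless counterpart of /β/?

/ɸ/

/β/ is a voiced bilabial fricative.
The voiceless counterpart is a voiceless bilabial fricative — in this inventory, /ɸ/.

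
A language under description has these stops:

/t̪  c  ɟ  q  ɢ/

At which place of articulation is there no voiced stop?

Voiceless: /t̪/ (dental), /c/ (palatal), /q/ (uvular).
Voiced: /ɟ/ (palatal), /ɢ/ (uvular).
Every place of articulation has a voiced member except dental, where /d̪/ would be expected.

dental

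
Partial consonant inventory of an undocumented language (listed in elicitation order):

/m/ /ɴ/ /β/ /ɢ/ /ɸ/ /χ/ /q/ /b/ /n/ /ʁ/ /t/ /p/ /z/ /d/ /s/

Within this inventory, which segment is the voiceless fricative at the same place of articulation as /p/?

/p/ is a voiceless bilabial stop.
The voiceless fricative at the same place is a voiceless bilabial fricative — in this inventory, /ɸ/.

/ɸ/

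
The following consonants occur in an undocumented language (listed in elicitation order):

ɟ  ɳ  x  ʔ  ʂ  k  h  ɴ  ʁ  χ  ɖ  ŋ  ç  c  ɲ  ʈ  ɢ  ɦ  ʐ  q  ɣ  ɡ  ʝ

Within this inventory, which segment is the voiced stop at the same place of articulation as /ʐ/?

/ɖ/

/ʐ/ is a voiced retroflex fricative.
The voiced stop at the same place is a voiced retroflex stop — in this inventory, /ɖ/.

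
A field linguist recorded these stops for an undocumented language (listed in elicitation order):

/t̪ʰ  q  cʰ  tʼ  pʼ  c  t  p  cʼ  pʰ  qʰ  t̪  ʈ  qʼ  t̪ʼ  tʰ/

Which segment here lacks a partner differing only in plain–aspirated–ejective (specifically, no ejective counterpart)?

Bilabial: /p/ ~ /pʰ/ ~ /pʼ/
Dental: /t̪/ ~ /t̪ʰ/ ~ /t̪ʼ/
Alveolar: /t/ ~ /tʰ/ ~ /tʼ/
Palatal: /c/ ~ /cʰ/ ~ /cʼ/
Uvular: /q/ ~ /qʰ/ ~ /qʼ/
Retroflex: only /ʈ/ (plain); no ejective partner.
So /ʈ/ is the unpaired segment.

/ʈ/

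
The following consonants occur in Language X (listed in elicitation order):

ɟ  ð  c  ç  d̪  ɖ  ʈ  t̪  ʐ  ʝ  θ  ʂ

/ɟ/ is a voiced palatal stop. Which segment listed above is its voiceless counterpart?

/c/

The voiceless counterpart is a voiceless palatal stop — in this inventory, /c/.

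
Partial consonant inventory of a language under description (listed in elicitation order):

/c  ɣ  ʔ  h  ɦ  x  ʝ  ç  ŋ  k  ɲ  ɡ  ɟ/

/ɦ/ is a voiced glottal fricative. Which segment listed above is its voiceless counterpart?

/h/

The voiceless counterpart is a voiceless glottal fricative — in this inventory, /h/.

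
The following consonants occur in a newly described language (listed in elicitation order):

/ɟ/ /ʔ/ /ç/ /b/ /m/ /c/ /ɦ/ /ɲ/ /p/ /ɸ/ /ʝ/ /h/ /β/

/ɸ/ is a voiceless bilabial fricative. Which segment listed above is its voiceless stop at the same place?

The voiceless stop at the same place is a voiceless bilabial stop — in this inventory, /p/.

/p/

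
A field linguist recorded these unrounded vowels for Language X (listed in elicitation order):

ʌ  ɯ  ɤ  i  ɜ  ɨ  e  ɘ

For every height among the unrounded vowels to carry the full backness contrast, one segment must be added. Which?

high: front /i/, central /ɨ/, back /ɯ/.
high-mid: front /e/, central /ɘ/, back /ɤ/.
low-mid: front —, central /ɜ/, back /ʌ/.
The low-mid row has no front member, so the gap is the low-mid front unrounded vowel /ɛ/.

/ɛ/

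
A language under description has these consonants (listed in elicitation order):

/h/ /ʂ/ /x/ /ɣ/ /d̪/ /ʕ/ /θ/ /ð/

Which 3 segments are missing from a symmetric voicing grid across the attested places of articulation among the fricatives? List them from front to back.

Voiceless: /θ/ (dental), /ʂ/ (retroflex), /x/ (velar), /h/ (glottal).
Voiced: /ð/ (dental), /ɣ/ (velar), /ʕ/ (pharyngeal).
Gaps, from front to back: retroflex lacks voiced (/ʐ/); pharyngeal lacks voiceless (/ħ/); glottal lacks voiced (/ɦ/).

/ʐ/, /ħ/, /ɦ/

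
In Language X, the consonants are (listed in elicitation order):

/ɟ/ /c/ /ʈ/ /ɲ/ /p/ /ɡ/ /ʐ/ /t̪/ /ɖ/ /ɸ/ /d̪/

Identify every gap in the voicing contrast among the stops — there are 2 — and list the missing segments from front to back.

bilabial: voiceless /p/, voiced —.
dental: voiceless /t̪/, voiced /d̪/.
retroflex: voiceless /ʈ/, voiced /ɖ/.
palatal: voiceless /c/, voiced /ɟ/.
velar: voiceless —, voiced /ɡ/.
Gaps, from front to back: bilabial lacks voiced (/b/); velar lacks voiceless (/k/).

/b/, /k/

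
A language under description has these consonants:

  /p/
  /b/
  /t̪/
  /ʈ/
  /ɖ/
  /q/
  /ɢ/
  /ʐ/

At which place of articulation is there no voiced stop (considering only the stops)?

dental

Voiceless: /p/ (bilabial), /t̪/ (dental), /ʈ/ (retroflex), /q/ (uvular).
Voiced: /b/ (bilabial), /ɖ/ (retroflex), /ɢ/ (uvular).
Every place of articulation has a voiced member except dental, where /d̪/ would be expected.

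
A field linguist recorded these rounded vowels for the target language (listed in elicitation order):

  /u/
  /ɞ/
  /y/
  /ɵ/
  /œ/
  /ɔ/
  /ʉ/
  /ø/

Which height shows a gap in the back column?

high-mid

Front: /y/ (high), /ø/ (high-mid), /œ/ (low-mid).
Central: /ʉ/ (high), /ɵ/ (high-mid), /ɞ/ (low-mid).
Back: /u/ (high), /ɔ/ (low-mid).
Every height has a back member except high-mid, where /o/ would be expected.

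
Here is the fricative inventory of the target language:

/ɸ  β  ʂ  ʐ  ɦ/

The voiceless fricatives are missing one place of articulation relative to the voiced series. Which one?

glottal

place of articulation  voiceless  voiced  
bilabial          ɸ         β       
retroflex         ʂ         ʐ       
glottal           —         ɦ       
Every place of articulation has a voiceless member except glottal, where /h/ would be expected.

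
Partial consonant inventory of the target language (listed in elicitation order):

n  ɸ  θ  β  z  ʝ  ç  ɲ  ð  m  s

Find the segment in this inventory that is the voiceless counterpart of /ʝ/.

/ʝ/ is a voiced palatal fricative.
The voiceless counterpart is a voiceless palatal fricative — in this inventory, /ç/.

/ç/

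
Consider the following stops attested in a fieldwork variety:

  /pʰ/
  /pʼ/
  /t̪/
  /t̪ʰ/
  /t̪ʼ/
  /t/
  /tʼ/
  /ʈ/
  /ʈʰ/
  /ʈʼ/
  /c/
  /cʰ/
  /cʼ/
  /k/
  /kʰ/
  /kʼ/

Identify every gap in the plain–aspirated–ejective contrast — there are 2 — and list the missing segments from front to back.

/p/, /tʰ/

bilabial: plain —, aspirated /pʰ/, ejective /pʼ/.
dental: plain /t̪/, aspirated /t̪ʰ/, ejective /t̪ʼ/.
alveolar: plain /t/, aspirated —, ejective /tʼ/.
retroflex: plain /ʈ/, aspirated /ʈʰ/, ejective /ʈʼ/.
palatal: plain /c/, aspirated /cʰ/, ejective /cʼ/.
velar: plain /k/, aspirated /kʰ/, ejective /kʼ/.
Gaps, from front to back: bilabial lacks plain (/p/); alveolar lacks aspirated (/tʰ/).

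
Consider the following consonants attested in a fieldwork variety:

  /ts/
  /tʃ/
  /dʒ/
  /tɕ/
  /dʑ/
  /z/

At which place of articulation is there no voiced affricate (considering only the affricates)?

alveolar

place of articulation  voiceless  voiced  
alveolar          ts        —       
postalveolar      tʃ        dʒ      
alveolo-palatal   tɕ        dʑ      
Every place of articulation has a voiced member except alveolar, where /dz/ would be expected.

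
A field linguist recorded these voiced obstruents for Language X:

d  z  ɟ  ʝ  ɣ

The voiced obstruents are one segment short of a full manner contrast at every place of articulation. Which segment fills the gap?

place of articulation  stop      fricative
alveolar          d         z       
palatal           ɟ         ʝ       
velar             —         ɣ       
The velar row has no stop member, so the gap is the velar stop /ɡ/.

/ɡ/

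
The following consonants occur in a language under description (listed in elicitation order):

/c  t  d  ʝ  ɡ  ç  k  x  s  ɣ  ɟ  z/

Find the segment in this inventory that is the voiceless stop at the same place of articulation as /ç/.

/ç/ is a voiceless palatal fricative.
The voiceless stop at the same place is a voiceless palatal stop — in this inventory, /c/.

/c/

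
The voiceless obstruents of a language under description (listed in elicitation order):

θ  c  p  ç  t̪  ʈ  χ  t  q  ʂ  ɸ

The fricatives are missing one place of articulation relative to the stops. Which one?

Stop: /p/ (bilabial), /t̪/ (dental), /t/ (alveolar), /ʈ/ (retroflex), /c/ (palatal), /q/ (uvular).
Fricative: /ɸ/ (bilabial), /θ/ (dental), /ʂ/ (retroflex), /ç/ (palatal), /χ/ (uvular).
Every place of articulation has a fricative member except alveolar, where /s/ would be expected.

alveolar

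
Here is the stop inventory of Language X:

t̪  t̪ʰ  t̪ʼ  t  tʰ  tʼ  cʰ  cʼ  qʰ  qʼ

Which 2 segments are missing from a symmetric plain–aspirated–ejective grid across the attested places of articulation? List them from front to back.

/c/, /q/

dental: plain /t̪/, aspirated /t̪ʰ/, ejective /t̪ʼ/.
alveolar: plain /t/, aspirated /tʰ/, ejective /tʼ/.
palatal: plain —, aspirated /cʰ/, ejective /cʼ/.
uvular: plain —, aspirated /qʰ/, ejective /qʼ/.
Gaps, from front to back: palatal lacks plain (/c/); uvular lacks plain (/q/).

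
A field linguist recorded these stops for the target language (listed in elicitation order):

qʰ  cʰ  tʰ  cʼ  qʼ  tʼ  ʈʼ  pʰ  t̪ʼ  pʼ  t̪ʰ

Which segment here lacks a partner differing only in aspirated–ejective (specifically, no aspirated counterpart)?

/ʈʼ/

Bilabial: /pʰ/ ~ /pʼ/
Dental: /t̪ʰ/ ~ /t̪ʼ/
Alveolar: /tʰ/ ~ /tʼ/
Palatal: /cʰ/ ~ /cʼ/
Uvular: /qʰ/ ~ /qʼ/
Retroflex: only /ʈʼ/ (ejective); no aspirated partner.
So /ʈʼ/ is the unpaired segment.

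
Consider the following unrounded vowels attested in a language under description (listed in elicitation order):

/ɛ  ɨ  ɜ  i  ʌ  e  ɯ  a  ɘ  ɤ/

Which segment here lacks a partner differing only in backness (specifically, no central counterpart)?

High: /i/ ~ /ɨ/ ~ /ɯ/
High-mid: /e/ ~ /ɘ/ ~ /ɤ/
Low-mid: /ɛ/ ~ /ɜ/ ~ /ʌ/
Low: only /a/ (front); no central partner.
So /a/ is the unpaired segment.

/a/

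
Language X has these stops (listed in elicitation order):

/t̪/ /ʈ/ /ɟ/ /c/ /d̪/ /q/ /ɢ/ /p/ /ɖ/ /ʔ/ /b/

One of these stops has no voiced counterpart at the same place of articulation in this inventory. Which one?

/ʔ/

Bilabial: /p/ ~ /b/
Dental: /t̪/ ~ /d̪/
Retroflex: /ʈ/ ~ /ɖ/
Palatal: /c/ ~ /ɟ/
Uvular: /q/ ~ /ɢ/
Glottal: only /ʔ/ (voiceless); no voiced partner.
So /ʔ/ is the unpaired segment.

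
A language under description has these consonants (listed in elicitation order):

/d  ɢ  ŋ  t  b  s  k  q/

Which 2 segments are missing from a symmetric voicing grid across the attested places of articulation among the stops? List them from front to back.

/p/, /ɡ/

place of articulation  voiceless  voiced  
bilabial          —         b       
alveolar          t         d       
velar             k         —       
uvular            q         ɢ       
Gaps, from front to back: bilabial lacks voiceless (/p/); velar lacks voiced (/ɡ/).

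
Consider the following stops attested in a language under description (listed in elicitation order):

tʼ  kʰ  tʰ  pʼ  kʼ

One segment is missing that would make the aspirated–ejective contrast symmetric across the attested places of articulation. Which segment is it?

bilabial: aspirated —, ejective /pʼ/.
alveolar: aspirated /tʰ/, ejective /tʼ/.
velar: aspirated /kʰ/, ejective /kʼ/.
The bilabial row has no aspirated member, so the gap is the aspirated bilabial stop /pʰ/.

/pʰ/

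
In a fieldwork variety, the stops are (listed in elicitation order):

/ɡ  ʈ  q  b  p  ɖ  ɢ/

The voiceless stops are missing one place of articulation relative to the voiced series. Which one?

velar

bilabial: voiceless /p/, voiced /b/.
retroflex: voiceless /ʈ/, voiced /ɖ/.
velar: voiceless —, voiced /ɡ/.
uvular: voiceless /q/, voiced /ɢ/.
Every place of articulation has a voiceless member except velar, where /k/ would be expected.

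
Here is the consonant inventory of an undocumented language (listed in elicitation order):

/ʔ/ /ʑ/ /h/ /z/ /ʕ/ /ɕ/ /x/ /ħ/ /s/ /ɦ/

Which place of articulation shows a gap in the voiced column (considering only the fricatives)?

velar

Voiceless: /s/ (alveolar), /ɕ/ (alveolo-palatal), /x/ (velar), /ħ/ (pharyngeal), /h/ (glottal).
Voiced: /z/ (alveolar), /ʑ/ (alveolo-palatal), /ʕ/ (pharyngeal), /ɦ/ (glottal).
Every place of articulation has a voiced member except velar, where /ɣ/ would be expected.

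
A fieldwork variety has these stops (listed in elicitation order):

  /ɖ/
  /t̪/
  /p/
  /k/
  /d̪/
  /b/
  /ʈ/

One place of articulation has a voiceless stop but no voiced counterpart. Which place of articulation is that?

Voiceless: /p/ (bilabial), /t̪/ (dental), /ʈ/ (retroflex), /k/ (velar).
Voiced: /b/ (bilabial), /d̪/ (dental), /ɖ/ (retroflex).
Every place of articulation has a voiced member except velar, where /ɡ/ would be expected.

velar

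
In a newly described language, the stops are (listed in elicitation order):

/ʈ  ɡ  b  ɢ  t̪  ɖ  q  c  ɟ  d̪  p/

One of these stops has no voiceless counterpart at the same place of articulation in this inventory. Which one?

Bilabial: /p/ ~ /b/
Dental: /t̪/ ~ /d̪/
Retroflex: /ʈ/ ~ /ɖ/
Palatal: /c/ ~ /ɟ/
Uvular: /q/ ~ /ɢ/
Velar: only /ɡ/ (voiced); no voiceless partner.
So /ɡ/ is the unpaired segment.

/ɡ/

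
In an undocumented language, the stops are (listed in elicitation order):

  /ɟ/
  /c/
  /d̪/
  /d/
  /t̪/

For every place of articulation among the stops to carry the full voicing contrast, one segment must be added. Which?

/t/

Voiceless: /t̪/ (dental), /c/ (palatal).
Voiced: /d̪/ (dental), /d/ (alveolar), /ɟ/ (palatal).
The alveolar row has no voiceless member, so the gap is the voiceless alveolar stop /t/.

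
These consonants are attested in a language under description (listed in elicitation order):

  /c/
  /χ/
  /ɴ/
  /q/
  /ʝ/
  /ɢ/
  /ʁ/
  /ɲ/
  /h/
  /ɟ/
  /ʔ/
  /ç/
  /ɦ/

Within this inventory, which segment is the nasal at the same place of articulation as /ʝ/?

/ʝ/ is a voiced palatal fricative.
The nasal at the same place is a palatal nasal — in this inventory, /ɲ/.

/ɲ/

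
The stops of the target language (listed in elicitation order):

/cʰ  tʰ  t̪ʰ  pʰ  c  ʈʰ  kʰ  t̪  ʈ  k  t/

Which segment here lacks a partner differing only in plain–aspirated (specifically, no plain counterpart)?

Dental: /t̪/ ~ /t̪ʰ/
Alveolar: /t/ ~ /tʰ/
Retroflex: /ʈ/ ~ /ʈʰ/
Palatal: /c/ ~ /cʰ/
Velar: /k/ ~ /kʰ/
Bilabial: only /pʰ/ (aspirated); no plain partner.
So /pʰ/ is the unpaired segment.

/pʰ/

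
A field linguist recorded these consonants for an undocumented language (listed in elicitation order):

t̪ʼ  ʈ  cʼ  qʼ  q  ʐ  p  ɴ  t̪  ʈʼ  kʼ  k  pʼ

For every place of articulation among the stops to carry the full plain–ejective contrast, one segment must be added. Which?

/c/

bilabial: plain /p/, ejective /pʼ/.
dental: plain /t̪/, ejective /t̪ʼ/.
retroflex: plain /ʈ/, ejective /ʈʼ/.
palatal: plain —, ejective /cʼ/.
velar: plain /k/, ejective /kʼ/.
uvular: plain /q/, ejective /qʼ/.
The palatal row has no plain member, so the gap is the plain palatal stop /c/.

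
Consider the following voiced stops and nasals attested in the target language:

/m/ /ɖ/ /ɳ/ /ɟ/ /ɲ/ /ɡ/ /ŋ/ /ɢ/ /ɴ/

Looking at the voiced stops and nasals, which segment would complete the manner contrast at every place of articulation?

/b/

place of articulation  oral stop  nasal   
bilabial          —         m       
retroflex         ɖ         ɳ       
palatal           ɟ         ɲ       
velar             ɡ         ŋ       
uvular            ɢ         ɴ       
The bilabial row has no oral stop member, so the gap is the bilabial oral stop /b/.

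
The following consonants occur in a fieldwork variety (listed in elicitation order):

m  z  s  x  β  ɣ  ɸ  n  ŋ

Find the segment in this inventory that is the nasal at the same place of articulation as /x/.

/ŋ/

/x/ is a voiceless velar fricative.
The nasal at the same place is a velar nasal — in this inventory, /ŋ/.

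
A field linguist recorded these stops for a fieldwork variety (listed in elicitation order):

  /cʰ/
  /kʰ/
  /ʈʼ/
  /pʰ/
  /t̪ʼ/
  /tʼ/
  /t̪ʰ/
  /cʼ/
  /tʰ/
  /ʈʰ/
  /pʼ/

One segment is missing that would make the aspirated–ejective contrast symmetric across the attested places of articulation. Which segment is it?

Aspirated: /pʰ/ (bilabial), /t̪ʰ/ (dental), /tʰ/ (alveolar), /ʈʰ/ (retroflex), /cʰ/ (palatal), /kʰ/ (velar).
Ejective: /pʼ/ (bilabial), /t̪ʼ/ (dental), /tʼ/ (alveolar), /ʈʼ/ (retroflex), /cʼ/ (palatal).
The velar row has no ejective member, so the gap is the ejective velar stop /kʼ/.

/kʼ/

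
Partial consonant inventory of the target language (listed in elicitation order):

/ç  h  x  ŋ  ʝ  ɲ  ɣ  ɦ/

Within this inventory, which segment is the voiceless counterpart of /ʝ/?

/ʝ/ is a voiced palatal fricative.
The voiceless counterpart is a voiceless palatal fricative — in this inventory, /ç/.

/ç/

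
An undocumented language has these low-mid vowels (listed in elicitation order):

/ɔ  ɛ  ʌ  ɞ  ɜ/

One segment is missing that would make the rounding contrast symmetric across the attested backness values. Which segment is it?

backness          unrounded  rounded 
front             ɛ         —       
central           ɜ         ɞ       
back              ʌ         ɔ       
The front row has no rounded member, so the gap is the front rounded vowel /œ/.

/œ/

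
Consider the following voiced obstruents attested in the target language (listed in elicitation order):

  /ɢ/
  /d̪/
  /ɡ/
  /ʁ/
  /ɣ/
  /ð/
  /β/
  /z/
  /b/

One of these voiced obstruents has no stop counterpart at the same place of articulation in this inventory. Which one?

/z/

Bilabial: /b/ ~ /β/
Dental: /d̪/ ~ /ð/
Velar: /ɡ/ ~ /ɣ/
Uvular: /ɢ/ ~ /ʁ/
Alveolar: only /z/ (fricative); no stop partner.
So /z/ is the unpaired segment.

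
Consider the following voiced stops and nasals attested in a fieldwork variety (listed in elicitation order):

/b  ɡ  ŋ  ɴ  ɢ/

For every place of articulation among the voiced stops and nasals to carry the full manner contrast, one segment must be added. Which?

/m/

Oral stop: /b/ (bilabial), /ɡ/ (velar), /ɢ/ (uvular).
Nasal: /ŋ/ (velar), /ɴ/ (uvular).
The bilabial row has no nasal member, so the gap is the bilabial nasal /m/.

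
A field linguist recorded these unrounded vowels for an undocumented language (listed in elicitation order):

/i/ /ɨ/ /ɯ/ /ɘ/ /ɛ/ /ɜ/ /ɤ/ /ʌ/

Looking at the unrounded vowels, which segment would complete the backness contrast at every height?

height            front     central   back    
high              i         ɨ         ɯ       
high-mid          —         ɘ         ɤ       
low-mid           ɛ         ɜ         ʌ       
The high-mid row has no front member, so the gap is the high-mid front unrounded vowel /e/.

/e/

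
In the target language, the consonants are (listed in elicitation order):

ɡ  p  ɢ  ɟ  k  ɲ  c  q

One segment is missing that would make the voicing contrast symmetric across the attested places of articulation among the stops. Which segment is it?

/b/

Voiceless: /p/ (bilabial), /c/ (palatal), /k/ (velar), /q/ (uvular).
Voiced: /ɟ/ (palatal), /ɡ/ (velar), /ɢ/ (uvular).
The bilabial row has no voiced member, so the gap is the voiced bilabial stop /b/.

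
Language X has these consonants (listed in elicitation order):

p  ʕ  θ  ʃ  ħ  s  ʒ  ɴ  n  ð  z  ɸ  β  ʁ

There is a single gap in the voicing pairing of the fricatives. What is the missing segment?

Voiceless: /ɸ/ (bilabial), /θ/ (dental), /s/ (alveolar), /ʃ/ (postalveolar), /ħ/ (pharyngeal).
Voiced: /β/ (bilabial), /ð/ (dental), /z/ (alveolar), /ʒ/ (postalveolar), /ʁ/ (uvular), /ʕ/ (pharyngeal).
The uvular row has no voiceless member, so the gap is the voiceless uvular fricative /χ/.

/χ/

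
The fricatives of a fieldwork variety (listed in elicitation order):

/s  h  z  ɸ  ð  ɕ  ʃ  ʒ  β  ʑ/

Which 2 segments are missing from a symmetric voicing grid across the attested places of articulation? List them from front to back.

/θ/, /ɦ/

place of articulation  voiceless  voiced  
bilabial          ɸ         β       
dental            —         ð       
alveolar          s         z       
postalveolar      ʃ         ʒ       
alveolo-palatal   ɕ         ʑ       
glottal           h         —       
Gaps, from front to back: dental lacks voiceless (/θ/); glottal lacks voiced (/ɦ/).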